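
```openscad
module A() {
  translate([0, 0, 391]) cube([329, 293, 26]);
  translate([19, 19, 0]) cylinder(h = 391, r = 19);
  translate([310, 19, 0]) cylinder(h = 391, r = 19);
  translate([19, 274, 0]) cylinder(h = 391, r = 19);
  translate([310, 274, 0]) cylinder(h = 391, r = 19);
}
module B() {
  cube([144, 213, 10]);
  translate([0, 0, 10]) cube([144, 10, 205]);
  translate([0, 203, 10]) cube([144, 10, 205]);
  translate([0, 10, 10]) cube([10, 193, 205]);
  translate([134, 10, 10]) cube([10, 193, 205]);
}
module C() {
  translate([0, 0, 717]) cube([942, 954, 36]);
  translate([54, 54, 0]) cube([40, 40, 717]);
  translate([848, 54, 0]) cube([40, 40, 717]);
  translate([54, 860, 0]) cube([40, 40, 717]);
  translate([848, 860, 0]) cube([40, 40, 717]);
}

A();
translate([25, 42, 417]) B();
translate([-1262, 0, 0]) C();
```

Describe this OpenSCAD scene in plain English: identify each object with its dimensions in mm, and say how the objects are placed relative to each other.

A is a four-legged stool. The seat is 329×293 mm, 26 mm thick, top at z = 417 mm. It stands on four round legs, each 38 mm in diameter, from z = 0 to the seat underside, each leg's axis is inset half a diameter from the nearest pair of seat edges (so the leg's bounding box is flush with the corner).

B is an open storage box with external size 144×213×215 mm and wall thickness 10 mm (the base is also 10 mm thick). The base covers the whole footprint; the four walls stand on the base, with the y-facing walls full-width and the x-facing walls fitting between their inner faces.

C is a table: top 942 mm (x) × 954 mm (y), 36 mm thick, upper face at z = 753 mm, on four 40×40 mm square legs, each inset 54 mm from the nearest pair of top edges, running from z = 0 to the bottom of the top.

The open box is on top of the stool. The table is on the floor beside the stool on its −x side.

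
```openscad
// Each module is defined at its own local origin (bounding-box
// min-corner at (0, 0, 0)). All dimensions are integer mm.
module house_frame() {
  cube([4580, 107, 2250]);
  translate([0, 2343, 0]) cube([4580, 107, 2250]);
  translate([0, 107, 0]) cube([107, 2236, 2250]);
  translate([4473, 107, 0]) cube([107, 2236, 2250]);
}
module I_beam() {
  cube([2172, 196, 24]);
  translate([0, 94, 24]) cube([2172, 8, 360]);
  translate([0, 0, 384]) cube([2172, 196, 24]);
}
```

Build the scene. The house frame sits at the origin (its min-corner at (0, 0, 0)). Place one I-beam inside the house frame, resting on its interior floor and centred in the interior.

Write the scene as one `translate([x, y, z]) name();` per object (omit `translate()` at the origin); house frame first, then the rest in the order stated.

house_frame();
translate([1204, 1127, 0]) I_beam();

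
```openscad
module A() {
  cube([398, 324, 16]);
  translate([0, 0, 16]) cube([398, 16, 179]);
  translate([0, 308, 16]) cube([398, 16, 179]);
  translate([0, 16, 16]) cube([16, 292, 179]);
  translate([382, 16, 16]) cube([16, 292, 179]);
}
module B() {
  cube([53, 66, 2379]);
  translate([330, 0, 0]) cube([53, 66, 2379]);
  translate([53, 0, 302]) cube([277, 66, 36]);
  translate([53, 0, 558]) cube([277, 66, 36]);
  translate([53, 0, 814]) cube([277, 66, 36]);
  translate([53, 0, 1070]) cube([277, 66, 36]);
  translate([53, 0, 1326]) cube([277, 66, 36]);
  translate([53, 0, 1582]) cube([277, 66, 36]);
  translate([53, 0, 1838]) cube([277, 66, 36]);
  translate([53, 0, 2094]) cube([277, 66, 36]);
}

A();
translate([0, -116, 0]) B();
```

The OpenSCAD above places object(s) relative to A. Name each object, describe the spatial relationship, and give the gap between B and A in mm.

The ladder's nearest face is 50 mm from the open box's −y face.

A is an open box. B is a ladder. The ladder is on the floor beside the open box on its −y side. The gap between the ladder and the open box is 50 mm.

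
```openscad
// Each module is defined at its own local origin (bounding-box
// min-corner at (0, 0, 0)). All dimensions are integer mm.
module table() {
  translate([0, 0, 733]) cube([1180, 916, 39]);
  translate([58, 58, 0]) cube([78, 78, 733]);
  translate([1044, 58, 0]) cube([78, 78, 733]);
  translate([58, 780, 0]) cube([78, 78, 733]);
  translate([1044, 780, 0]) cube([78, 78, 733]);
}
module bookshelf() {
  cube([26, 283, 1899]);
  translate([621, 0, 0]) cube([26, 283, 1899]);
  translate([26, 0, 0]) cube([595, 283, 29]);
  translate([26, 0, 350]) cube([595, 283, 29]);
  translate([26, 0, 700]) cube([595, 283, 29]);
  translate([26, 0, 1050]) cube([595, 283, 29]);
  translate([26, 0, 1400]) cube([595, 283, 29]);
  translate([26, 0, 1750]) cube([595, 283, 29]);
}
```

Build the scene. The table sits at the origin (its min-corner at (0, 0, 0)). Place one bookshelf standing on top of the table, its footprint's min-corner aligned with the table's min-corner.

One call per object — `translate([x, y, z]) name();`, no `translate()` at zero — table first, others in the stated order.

table();
translate([0, 0, 772]) bookshelf();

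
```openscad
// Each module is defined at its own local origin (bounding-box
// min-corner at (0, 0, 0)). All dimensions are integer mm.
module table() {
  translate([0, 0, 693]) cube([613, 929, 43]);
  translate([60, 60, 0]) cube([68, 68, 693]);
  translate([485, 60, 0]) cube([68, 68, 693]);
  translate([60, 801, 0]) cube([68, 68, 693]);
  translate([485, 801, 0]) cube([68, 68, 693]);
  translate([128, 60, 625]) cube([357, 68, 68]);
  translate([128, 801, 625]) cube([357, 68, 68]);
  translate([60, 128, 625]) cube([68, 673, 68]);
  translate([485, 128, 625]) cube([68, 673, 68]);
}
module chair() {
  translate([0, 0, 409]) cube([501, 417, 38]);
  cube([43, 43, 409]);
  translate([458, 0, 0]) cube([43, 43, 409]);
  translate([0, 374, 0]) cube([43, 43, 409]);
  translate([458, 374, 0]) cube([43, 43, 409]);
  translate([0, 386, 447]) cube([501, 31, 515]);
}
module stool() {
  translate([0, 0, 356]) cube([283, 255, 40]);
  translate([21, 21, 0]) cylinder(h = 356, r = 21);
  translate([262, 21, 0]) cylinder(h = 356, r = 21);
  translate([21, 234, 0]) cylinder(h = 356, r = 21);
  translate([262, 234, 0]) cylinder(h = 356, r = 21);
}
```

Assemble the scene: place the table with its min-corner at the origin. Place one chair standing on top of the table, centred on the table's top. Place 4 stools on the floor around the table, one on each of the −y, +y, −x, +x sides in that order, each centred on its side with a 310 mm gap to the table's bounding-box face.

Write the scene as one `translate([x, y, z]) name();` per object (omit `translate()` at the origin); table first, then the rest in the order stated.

table();
translate([56, 256, 736]) chair();
translate([165, -565, 0]) stool();
translate([165, 1239, 0]) stool();
translate([-593, 337, 0]) stool();
translate([923, 337, 0]) stool();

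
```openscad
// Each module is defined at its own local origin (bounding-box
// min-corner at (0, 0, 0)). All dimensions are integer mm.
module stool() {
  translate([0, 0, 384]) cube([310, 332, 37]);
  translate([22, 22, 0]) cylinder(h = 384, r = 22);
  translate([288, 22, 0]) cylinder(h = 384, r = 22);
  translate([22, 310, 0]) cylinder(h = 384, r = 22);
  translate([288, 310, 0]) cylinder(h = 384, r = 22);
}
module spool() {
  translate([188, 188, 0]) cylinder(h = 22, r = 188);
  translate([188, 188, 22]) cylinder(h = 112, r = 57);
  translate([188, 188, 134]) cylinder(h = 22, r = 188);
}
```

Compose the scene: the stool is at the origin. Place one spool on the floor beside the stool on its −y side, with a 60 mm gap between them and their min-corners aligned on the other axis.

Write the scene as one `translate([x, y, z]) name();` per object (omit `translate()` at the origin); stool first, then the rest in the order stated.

stool();
translate([0, -436, 0]) spool();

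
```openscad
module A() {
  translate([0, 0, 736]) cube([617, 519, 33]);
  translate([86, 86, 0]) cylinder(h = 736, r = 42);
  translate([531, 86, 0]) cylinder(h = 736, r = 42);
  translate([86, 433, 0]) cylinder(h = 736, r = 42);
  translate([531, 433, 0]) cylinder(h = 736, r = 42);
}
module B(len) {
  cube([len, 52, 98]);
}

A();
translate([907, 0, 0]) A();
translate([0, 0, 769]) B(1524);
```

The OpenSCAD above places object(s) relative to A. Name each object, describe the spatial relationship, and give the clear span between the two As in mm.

A is a table. B is a beam. A beam spans the tops of two tables. The clear span between the two tables is 290 mm.

Second table starts at x = 907; first ends at x = 617; clear span = 907 − 617 = 290 mm.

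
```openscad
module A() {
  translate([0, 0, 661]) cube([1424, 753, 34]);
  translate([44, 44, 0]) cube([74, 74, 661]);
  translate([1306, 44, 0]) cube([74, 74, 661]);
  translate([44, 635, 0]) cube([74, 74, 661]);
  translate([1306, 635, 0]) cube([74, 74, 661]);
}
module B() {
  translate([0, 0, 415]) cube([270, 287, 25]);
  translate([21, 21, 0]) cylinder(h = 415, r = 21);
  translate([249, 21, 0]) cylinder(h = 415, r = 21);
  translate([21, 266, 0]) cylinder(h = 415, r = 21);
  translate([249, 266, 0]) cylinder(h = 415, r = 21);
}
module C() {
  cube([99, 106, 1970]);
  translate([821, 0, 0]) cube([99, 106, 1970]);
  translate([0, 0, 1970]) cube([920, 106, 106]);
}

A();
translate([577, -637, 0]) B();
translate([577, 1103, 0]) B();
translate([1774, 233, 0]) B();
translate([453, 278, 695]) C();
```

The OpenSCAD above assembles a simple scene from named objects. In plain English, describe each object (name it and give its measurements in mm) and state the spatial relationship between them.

A is a rectangular dining table. The top is 1424×753×34 mm with its upper surface at z = 695 mm. It stands on four 74×74 mm square legs, each inset 44 mm from the nearest pair of top edges, running from the floor to the underside of the top.

B is a four-legged stool. The seat is a 270×287×25 mm slab whose top surface is at z = 440 mm; four round legs, each 42 mm in diameter, run from the floor (z = 0) to the underside of the seat, each leg's axis is inset half a diameter from the nearest pair of seat edges (so the leg's bounding box is flush with the corner).

C is a rectangular door frame: two vertical jambs of 99×106 mm section, 1970 mm tall, with a clear opening 722 mm wide between their inner faces. A header 106 mm tall and 106 mm deep lies on top of the jambs and spans the full outside width.

Three stools sit around the table at the −y, +y, +x sides. The door frame is on top of the table.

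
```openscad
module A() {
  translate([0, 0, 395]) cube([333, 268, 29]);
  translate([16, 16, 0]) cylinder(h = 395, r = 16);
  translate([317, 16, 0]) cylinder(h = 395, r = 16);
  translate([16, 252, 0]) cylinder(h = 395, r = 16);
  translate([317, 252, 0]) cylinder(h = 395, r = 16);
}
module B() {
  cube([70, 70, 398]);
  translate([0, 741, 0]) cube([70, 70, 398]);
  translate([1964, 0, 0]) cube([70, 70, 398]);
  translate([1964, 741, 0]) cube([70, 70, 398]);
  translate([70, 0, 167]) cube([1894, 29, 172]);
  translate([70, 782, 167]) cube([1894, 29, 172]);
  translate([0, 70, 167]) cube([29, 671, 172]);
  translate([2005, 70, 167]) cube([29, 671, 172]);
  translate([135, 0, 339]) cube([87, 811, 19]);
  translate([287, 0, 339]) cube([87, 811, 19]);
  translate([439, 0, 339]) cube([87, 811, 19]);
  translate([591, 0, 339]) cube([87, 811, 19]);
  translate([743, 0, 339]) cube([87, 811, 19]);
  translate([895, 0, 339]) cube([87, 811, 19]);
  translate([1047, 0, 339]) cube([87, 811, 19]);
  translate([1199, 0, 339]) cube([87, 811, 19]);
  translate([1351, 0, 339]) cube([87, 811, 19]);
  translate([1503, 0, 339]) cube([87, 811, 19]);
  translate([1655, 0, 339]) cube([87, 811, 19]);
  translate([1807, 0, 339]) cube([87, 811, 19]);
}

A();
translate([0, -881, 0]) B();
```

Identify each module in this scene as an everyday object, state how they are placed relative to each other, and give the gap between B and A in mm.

A is a stool. B is a bed frame. The bed frame is on the floor beside the stool on its −y side. The gap between the bed frame and the stool is 70 mm.

The bed frame's nearest face is 70 mm from the stool's −y face.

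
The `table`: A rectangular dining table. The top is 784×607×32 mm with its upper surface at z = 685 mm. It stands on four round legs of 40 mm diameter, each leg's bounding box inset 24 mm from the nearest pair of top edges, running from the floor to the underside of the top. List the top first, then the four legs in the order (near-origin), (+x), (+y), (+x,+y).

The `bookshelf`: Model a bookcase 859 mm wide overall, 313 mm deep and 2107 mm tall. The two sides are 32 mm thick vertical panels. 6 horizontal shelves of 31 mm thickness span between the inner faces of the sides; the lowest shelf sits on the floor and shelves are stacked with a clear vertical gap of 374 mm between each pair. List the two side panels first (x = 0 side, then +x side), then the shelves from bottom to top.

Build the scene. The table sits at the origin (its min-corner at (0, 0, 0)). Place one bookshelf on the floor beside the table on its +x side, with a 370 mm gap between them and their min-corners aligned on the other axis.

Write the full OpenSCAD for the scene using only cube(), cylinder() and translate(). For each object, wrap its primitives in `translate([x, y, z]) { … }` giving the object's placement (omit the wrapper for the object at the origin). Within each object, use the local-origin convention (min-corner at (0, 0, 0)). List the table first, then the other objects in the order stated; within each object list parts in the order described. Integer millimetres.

translate([0, 0, 653]) cube([784, 607, 32]);
translate([44, 44, 0]) cylinder(h = 653, r = 20);
translate([740, 44, 0]) cylinder(h = 653, r = 20);
translate([44, 563, 0]) cylinder(h = 653, r = 20);
translate([740, 563, 0]) cylinder(h = 653, r = 20);
translate([1154, 0, 0]) {
  cube([32, 313, 2107]);
  translate([827, 0, 0]) cube([32, 313, 2107]);
  translate([32, 0, 0]) cube([795, 313, 31]);
  translate([32, 0, 405]) cube([795, 313, 31]);
  translate([32, 0, 810]) cube([795, 313, 31]);
  translate([32, 0, 1215]) cube([795, 313, 31]);
  translate([32, 0, 1620]) cube([795, 313, 31]);
  translate([32, 0, 2025]) cube([795, 313, 31]);
}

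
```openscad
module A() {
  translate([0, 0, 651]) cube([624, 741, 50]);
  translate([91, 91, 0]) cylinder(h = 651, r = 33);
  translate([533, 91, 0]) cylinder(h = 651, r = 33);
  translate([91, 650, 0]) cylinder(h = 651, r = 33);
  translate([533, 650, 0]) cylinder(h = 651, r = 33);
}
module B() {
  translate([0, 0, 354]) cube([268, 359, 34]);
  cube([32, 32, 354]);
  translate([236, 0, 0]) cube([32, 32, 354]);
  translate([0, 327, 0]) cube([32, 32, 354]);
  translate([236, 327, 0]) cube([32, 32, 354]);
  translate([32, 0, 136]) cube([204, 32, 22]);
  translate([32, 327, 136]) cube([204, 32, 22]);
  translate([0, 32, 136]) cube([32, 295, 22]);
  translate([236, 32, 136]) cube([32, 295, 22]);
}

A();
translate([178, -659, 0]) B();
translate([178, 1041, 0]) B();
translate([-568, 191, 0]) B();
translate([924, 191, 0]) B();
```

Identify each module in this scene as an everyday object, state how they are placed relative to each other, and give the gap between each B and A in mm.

Each stool's nearest face is 300 mm from the table's bounding box.

A is a table. B is a stool. Four stools sit around the table at the −y, +y, −x, +x sides. The gap between each stool and the table is 300 mm.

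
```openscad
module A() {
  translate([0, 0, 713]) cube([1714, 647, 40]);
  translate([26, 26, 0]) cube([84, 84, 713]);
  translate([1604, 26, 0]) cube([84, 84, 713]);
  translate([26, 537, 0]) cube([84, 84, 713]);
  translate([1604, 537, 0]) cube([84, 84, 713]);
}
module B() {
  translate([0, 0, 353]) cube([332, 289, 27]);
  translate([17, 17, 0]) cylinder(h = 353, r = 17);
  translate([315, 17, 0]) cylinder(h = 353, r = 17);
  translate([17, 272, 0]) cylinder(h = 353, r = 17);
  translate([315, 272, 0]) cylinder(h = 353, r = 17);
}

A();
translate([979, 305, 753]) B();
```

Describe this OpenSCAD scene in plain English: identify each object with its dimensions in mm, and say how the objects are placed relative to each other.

A is a table: top 1714 mm (x) × 647 mm (y), 40 mm thick, upper face at z = 753 mm, on four 84×84 mm square legs, each inset 26 mm from the nearest pair of top edges, running from z = 0 to the bottom of the top.

B is a four-legged stool. The seat is 332×289 mm, 27 mm thick, top at z = 380 mm. It stands on four round legs, each 34 mm in diameter, from z = 0 to the seat underside, each leg's axis is inset half a diameter from the nearest pair of seat edges (so the leg's bounding box is flush with the corner).

The stool is on top of the table.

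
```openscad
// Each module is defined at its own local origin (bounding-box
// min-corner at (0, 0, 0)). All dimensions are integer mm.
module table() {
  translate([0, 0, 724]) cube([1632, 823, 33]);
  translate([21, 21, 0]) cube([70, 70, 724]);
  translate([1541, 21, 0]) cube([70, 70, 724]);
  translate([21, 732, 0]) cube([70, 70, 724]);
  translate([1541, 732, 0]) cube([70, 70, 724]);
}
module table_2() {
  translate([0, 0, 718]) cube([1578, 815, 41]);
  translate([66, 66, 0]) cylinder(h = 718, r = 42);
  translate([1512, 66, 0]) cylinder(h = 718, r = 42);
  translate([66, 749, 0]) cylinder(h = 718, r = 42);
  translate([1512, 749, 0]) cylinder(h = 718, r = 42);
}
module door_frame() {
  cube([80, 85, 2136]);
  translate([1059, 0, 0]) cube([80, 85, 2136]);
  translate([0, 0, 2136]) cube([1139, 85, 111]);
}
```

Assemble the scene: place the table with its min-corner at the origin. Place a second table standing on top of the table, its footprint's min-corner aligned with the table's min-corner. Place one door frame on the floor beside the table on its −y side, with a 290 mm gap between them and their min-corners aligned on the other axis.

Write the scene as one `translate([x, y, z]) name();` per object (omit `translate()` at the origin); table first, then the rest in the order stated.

table();
translate([0, 0, 757]) table_2();
translate([0, -375, 0]) door_frame();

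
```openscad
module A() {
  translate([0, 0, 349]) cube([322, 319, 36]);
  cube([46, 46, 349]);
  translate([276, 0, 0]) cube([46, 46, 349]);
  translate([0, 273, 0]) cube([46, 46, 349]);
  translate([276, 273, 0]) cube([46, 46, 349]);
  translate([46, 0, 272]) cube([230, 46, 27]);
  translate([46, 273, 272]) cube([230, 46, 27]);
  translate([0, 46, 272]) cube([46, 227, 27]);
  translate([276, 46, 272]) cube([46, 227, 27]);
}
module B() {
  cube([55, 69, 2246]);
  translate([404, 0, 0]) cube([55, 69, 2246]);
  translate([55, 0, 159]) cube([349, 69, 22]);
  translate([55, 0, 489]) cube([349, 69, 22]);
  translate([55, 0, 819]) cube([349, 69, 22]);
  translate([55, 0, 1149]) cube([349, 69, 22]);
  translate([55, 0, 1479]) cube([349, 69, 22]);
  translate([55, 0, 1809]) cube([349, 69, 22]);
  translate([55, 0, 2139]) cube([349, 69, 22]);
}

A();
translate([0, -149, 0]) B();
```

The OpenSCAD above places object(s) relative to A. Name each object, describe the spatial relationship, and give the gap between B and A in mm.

The ladder's nearest face is 80 mm from the stool's −y face.

A is a stool. B is a ladder. The ladder is on the floor beside the stool on its −y side. The gap between the ladder and the stool is 80 mm.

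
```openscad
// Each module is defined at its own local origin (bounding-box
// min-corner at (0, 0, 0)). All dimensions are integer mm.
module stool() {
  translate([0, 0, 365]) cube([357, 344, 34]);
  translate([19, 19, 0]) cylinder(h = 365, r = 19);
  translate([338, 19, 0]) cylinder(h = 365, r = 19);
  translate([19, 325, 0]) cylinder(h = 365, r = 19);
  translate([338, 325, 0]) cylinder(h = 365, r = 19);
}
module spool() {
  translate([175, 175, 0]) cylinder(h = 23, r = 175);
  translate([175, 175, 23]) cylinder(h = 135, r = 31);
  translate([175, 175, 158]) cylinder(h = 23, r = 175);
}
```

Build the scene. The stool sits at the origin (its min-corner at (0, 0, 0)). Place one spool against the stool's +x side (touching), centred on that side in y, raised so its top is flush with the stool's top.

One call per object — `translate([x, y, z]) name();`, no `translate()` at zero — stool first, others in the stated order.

stool();
translate([357, -3, 218]) spool();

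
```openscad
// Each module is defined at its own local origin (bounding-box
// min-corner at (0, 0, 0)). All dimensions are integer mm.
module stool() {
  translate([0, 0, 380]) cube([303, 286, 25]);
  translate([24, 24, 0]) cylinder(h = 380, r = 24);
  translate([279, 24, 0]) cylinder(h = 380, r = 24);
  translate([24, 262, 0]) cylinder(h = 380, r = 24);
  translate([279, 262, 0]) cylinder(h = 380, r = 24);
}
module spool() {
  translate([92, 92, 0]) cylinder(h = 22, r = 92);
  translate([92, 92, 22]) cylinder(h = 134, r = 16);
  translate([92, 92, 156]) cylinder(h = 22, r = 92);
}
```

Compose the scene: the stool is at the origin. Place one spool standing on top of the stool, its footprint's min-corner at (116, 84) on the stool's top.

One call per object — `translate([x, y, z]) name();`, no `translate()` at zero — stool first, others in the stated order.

stool();
translate([116, 84, 405]) spool();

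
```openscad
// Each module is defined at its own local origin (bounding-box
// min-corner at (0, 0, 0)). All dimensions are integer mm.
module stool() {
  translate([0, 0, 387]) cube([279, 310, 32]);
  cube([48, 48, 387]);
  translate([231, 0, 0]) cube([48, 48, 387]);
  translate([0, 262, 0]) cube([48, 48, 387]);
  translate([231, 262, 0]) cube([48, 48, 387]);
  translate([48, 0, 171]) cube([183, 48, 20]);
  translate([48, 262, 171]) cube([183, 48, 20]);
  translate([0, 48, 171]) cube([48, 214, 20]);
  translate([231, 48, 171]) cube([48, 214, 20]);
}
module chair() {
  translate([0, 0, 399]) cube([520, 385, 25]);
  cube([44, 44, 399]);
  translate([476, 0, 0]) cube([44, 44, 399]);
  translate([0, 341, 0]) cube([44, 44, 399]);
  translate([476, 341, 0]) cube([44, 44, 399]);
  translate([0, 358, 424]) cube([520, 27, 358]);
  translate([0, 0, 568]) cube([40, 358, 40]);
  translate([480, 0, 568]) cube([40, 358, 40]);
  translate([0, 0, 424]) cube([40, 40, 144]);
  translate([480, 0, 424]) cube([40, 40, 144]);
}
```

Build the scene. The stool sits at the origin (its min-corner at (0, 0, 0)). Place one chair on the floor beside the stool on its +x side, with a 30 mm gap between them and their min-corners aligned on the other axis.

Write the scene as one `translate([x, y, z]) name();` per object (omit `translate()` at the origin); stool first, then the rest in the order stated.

stool();
translate([309, 0, 0]) chair();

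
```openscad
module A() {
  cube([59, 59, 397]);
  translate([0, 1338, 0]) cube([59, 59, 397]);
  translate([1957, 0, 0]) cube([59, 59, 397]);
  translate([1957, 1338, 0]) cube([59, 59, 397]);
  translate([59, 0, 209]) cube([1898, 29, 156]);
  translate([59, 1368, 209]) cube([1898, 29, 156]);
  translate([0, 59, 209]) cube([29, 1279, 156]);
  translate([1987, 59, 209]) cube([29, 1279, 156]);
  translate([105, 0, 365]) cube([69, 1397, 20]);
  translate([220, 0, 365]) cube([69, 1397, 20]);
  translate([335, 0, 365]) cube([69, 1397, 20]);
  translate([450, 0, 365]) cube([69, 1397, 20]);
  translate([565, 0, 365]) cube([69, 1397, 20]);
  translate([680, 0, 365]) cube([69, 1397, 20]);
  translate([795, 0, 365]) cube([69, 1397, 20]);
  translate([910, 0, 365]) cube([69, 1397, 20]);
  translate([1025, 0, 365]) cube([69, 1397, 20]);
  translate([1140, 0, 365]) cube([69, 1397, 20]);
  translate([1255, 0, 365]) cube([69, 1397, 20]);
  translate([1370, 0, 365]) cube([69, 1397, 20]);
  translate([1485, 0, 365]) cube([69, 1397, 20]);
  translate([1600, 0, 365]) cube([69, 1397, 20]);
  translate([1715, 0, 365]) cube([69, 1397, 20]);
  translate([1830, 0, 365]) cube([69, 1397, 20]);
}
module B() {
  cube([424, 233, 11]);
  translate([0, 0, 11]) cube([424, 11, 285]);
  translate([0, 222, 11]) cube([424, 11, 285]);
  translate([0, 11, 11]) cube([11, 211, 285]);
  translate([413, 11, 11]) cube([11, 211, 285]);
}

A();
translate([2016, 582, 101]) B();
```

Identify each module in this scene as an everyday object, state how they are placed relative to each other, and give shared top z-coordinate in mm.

A is a bed frame. B is an open box. The open box is beside the bed frame with their tops flush at z = 397. The shared top z-coordinate is 397 mm.

Both tops at z = 397 mm.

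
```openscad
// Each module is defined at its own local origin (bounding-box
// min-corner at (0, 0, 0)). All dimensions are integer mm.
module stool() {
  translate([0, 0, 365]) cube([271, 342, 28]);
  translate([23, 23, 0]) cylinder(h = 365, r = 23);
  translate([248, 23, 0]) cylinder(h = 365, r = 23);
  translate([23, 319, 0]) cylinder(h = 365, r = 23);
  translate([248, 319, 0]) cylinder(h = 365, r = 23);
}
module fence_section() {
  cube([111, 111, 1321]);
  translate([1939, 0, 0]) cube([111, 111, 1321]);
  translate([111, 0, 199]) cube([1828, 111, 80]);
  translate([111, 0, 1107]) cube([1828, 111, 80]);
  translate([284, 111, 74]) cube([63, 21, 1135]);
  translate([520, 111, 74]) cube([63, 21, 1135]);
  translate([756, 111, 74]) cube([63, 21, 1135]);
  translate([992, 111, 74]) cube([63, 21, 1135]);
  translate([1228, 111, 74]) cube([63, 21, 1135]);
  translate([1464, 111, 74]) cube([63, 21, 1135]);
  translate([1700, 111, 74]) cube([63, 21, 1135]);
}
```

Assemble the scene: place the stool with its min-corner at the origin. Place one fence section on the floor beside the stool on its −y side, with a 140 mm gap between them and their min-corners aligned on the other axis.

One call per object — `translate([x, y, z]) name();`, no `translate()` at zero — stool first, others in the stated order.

stool();
translate([0, -272, 0]) fence_section();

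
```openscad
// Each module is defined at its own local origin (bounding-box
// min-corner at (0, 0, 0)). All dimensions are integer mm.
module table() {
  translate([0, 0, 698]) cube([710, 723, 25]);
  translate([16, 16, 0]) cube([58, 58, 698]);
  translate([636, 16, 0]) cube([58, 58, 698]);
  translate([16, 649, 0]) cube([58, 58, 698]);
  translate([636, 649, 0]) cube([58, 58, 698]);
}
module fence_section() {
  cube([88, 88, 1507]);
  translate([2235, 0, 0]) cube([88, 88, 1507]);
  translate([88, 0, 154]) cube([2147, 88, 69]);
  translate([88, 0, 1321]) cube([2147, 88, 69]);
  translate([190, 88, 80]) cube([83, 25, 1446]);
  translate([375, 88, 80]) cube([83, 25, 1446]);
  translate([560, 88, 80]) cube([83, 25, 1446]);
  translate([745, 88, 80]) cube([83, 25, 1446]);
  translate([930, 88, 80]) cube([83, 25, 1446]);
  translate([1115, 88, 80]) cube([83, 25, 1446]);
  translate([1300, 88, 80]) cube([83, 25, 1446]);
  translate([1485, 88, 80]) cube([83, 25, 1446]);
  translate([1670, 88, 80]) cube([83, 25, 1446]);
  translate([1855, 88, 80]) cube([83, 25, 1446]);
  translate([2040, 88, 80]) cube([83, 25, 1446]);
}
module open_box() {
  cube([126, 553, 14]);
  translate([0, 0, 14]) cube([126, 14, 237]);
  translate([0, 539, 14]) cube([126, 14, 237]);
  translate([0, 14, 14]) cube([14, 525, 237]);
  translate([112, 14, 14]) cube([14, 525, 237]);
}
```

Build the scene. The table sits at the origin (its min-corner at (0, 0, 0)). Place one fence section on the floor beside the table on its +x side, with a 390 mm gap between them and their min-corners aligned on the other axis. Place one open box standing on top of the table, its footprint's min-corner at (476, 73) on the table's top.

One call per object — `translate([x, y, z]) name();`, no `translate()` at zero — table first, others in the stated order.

table();
translate([1100, 0, 0]) fence_section();
translate([476, 73, 723]) open_box();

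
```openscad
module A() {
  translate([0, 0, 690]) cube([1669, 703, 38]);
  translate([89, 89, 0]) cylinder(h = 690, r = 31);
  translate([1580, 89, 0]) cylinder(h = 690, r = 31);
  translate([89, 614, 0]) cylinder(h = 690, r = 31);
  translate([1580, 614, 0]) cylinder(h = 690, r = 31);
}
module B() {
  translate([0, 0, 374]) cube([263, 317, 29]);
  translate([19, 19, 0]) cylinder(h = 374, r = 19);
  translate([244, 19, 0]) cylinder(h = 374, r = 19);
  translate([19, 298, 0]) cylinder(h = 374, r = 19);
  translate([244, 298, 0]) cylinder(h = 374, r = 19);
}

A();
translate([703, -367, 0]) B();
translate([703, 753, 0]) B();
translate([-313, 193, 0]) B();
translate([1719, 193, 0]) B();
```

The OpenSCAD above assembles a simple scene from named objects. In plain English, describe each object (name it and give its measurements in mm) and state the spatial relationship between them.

A is a rectangular dining table. The top is 1669×703×38 mm with its upper surface at z = 728 mm. It stands on four round legs of 62 mm diameter, each leg's bounding box inset 58 mm from the nearest pair of top edges, running from the floor to the underside of the top.

B is a simple wooden stool: a rectangular seat 263 mm (x) by 317 mm (y), 29 mm thick, top face at z = 403 mm, on four round legs, each 38 mm in diameter. The legs rest on z = 0, each leg's axis is inset half a diameter from the nearest pair of seat edges (so the leg's bounding box is flush with the corner).

Four stools sit around the table at the −y, +y, −x, +x sides.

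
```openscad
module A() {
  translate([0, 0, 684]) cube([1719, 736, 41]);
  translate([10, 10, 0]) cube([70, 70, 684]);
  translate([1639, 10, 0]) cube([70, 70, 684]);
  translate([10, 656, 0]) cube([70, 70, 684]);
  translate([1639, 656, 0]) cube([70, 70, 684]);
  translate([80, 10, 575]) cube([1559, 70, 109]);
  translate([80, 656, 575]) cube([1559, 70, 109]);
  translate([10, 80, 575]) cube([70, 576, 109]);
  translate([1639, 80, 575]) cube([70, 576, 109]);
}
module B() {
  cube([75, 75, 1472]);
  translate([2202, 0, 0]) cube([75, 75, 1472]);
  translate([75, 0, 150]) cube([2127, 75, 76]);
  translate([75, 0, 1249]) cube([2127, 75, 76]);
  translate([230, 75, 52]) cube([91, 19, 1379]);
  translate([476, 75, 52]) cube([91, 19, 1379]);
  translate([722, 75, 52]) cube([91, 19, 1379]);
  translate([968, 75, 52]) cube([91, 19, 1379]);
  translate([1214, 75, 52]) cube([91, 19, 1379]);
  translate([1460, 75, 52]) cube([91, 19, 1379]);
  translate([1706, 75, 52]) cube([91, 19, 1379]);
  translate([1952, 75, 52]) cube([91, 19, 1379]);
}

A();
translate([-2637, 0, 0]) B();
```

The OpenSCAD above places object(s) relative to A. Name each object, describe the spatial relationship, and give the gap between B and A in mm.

A is a table. B is a fence section. The fence section is on the floor beside the table on its −x side. The gap between the fence section and the table is 360 mm.

The fence section's nearest face is 360 mm from the table's −x face.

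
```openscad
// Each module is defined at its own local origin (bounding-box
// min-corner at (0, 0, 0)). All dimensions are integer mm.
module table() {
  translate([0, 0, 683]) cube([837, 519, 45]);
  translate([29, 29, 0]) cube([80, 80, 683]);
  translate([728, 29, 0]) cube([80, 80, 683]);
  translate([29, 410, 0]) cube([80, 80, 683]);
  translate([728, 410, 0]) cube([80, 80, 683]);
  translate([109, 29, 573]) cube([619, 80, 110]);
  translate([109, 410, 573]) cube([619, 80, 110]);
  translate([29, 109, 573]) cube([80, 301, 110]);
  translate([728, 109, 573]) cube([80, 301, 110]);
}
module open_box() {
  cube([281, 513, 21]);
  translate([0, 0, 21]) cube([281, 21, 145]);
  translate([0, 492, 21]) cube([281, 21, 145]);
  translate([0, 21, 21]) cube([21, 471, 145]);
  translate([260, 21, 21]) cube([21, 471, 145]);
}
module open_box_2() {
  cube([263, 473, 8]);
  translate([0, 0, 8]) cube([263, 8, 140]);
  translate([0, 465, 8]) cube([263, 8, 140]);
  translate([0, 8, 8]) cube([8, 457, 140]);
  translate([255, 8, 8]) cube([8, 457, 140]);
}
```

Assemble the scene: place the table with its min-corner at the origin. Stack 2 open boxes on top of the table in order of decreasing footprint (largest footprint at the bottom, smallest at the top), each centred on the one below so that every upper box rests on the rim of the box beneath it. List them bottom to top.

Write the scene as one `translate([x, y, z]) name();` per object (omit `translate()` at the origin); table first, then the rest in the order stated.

table();
translate([278, 3, 728]) open_box();
translate([287, 23, 894]) open_box_2();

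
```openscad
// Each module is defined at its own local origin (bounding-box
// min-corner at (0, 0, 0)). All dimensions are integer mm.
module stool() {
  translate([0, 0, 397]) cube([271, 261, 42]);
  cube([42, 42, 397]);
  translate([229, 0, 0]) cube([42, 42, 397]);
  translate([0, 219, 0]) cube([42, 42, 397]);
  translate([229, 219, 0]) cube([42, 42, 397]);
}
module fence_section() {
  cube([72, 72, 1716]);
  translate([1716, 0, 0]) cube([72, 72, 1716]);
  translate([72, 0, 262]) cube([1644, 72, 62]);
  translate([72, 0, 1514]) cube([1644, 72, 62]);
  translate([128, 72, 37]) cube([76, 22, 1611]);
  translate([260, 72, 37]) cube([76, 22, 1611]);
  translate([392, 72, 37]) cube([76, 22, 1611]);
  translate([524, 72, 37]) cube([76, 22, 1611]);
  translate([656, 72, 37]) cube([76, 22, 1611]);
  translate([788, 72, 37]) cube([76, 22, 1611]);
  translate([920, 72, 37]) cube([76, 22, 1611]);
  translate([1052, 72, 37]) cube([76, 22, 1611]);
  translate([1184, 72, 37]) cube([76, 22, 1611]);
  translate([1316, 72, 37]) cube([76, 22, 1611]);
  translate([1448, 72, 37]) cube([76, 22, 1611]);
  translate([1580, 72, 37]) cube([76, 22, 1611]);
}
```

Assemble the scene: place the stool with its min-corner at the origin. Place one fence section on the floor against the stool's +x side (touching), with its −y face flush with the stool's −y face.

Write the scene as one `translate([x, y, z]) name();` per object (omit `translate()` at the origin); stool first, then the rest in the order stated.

stool();
translate([271, 0, 0]) fence_section();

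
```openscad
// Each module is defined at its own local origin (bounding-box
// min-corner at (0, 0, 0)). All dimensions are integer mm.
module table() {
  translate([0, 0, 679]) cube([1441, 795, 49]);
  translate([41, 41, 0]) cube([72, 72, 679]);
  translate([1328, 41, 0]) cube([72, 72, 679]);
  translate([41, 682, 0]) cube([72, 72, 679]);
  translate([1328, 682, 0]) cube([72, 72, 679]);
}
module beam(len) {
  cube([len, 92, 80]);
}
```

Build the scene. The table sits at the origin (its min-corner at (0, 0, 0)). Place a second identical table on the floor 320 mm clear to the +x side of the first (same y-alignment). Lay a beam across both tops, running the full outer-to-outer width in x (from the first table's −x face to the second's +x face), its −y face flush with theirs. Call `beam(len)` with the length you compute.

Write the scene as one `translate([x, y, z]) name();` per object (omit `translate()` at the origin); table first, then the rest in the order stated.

table();
translate([1761, 0, 0]) table();
translate([0, 0, 728]) beam(3202);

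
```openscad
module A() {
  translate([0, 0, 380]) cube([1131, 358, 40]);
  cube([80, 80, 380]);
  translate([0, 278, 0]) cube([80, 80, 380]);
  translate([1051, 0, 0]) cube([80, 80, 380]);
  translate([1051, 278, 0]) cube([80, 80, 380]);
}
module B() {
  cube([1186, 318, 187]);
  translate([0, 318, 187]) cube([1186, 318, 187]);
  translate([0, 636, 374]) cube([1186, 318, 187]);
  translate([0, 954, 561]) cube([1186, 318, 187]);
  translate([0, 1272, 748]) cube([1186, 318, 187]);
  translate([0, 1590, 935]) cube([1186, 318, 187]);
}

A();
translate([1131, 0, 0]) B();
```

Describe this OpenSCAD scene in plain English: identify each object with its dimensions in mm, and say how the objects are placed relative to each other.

A is a bench: a 1131×358 mm seat slab, 40 mm thick, top at z = 420 mm, on four 80×80 mm square legs flush with the seat corners and standing on z = 0.

B is a run of 6 identical solid stair steps. Each tread is 1186×318 mm and each step block is 187 mm high. Step 1 rests on the floor; step k is offset from step 1 by (k−1)×318 mm in y and (k−1)×187 mm in z.

The staircase is against the bench's +x side, with their −y faces flush.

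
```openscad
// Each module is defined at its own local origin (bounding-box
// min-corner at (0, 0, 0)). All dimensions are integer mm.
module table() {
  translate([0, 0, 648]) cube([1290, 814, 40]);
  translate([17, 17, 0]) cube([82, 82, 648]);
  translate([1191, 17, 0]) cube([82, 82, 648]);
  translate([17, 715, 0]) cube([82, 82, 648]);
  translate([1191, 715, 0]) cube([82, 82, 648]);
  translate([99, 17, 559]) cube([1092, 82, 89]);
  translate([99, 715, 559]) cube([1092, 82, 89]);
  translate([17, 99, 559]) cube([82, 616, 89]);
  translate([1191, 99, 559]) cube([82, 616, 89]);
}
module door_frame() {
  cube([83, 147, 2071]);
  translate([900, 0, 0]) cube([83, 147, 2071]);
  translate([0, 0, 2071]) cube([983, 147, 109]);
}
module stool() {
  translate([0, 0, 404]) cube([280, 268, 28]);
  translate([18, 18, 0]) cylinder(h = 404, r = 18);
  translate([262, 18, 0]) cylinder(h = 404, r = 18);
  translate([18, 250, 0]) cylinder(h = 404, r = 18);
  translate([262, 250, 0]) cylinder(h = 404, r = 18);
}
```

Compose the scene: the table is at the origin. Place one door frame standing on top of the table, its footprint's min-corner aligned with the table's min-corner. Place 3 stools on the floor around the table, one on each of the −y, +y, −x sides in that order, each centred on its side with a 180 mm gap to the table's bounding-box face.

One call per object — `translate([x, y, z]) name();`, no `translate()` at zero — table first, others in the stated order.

table();
translate([0, 0, 688]) door_frame();
translate([505, -448, 0]) stool();
translate([505, 994, 0]) stool();
translate([-460, 273, 0]) stool();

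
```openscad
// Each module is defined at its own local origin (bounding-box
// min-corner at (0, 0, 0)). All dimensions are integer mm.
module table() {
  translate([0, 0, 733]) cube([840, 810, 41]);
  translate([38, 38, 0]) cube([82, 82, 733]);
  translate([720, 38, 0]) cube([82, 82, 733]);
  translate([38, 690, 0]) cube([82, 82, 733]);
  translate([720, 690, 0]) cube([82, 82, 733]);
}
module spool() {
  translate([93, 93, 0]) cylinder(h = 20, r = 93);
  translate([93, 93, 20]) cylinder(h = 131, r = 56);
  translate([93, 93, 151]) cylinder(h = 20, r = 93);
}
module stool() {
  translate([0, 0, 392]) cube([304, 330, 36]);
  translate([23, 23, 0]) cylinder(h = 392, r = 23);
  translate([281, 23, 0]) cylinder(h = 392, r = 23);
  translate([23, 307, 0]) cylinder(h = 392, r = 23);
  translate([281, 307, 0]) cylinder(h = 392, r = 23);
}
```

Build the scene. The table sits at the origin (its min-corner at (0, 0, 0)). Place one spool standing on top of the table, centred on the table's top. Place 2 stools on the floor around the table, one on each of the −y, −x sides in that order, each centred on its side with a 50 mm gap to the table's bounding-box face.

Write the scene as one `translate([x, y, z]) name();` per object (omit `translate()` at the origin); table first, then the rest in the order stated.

table();
translate([327, 312, 774]) spool();
translate([268, -380, 0]) stool();
translate([-354, 240, 0]) stool();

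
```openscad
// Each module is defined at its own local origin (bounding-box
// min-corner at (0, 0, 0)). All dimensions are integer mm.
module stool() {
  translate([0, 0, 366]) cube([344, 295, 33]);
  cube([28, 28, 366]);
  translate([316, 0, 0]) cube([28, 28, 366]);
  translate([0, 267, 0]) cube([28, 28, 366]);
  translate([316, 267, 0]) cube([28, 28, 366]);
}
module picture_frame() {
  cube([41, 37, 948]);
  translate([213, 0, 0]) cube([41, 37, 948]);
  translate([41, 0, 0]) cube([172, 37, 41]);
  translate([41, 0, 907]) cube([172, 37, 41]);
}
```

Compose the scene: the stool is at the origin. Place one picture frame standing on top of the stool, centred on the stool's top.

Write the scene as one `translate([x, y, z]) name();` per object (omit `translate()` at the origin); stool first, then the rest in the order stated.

stool();
translate([45, 129, 399]) picture_frame();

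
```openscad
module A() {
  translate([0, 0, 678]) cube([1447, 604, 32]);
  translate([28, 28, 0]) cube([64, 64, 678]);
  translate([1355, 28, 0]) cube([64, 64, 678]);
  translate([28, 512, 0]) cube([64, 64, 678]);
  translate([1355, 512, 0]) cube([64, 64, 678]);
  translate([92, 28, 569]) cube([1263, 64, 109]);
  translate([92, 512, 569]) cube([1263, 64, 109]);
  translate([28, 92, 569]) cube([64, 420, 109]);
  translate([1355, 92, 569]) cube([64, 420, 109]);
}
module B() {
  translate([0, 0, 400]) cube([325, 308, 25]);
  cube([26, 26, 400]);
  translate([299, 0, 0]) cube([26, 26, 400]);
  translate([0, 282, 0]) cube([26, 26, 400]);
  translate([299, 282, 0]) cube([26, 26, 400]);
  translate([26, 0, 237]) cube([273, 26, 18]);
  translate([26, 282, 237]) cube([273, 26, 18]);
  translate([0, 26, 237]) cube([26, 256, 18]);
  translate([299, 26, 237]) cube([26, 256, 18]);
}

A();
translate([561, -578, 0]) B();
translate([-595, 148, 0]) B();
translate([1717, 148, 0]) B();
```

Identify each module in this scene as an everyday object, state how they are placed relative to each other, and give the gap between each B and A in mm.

A is a table. B is a stool. Three stools sit around the table at the −y, −x, +x sides. The gap between each stool and the table is 270 mm.

Each stool's nearest face is 270 mm from the table's bounding box.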